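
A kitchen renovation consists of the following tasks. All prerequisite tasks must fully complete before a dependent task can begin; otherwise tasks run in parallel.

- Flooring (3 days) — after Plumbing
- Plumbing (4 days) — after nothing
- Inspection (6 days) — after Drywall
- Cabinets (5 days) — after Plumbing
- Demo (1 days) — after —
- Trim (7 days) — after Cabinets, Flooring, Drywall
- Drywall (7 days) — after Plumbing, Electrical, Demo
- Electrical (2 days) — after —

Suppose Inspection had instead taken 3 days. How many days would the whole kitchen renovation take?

The binding path is Plumbing→Drywall→Trim = 4+7+7 = 18; finish at 18 days.
The longest path through Inspection is only 17 days, so Inspection has float 1.
That remains the longest chain; total 18 days.

18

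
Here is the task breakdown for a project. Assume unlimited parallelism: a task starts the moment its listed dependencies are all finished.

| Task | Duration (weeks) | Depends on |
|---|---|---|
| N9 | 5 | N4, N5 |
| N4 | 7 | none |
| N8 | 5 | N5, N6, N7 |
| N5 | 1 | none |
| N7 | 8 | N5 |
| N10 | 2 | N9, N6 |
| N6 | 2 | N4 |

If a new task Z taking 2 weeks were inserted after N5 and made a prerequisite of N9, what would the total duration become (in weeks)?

Originally the job takes 14 weeks.
With Z inserted, N9 now waits for max(N4, N5, Z).
New critical path: N4→N6→N8 = 7+2+5 = 14 ⇒ 14 weeks.

14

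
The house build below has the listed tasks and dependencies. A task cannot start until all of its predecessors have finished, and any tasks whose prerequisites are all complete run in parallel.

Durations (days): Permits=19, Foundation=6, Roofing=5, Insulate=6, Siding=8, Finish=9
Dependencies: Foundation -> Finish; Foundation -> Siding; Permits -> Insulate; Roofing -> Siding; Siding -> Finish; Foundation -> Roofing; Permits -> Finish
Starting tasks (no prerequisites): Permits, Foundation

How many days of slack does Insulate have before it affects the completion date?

3

The longest chain is Permits→Finish = 19+9 = 28; overall finish 28 days.
Insulate finishes as early as 25 and must finish by 28.
So Insulate can slip 28 − 25 = 3 days.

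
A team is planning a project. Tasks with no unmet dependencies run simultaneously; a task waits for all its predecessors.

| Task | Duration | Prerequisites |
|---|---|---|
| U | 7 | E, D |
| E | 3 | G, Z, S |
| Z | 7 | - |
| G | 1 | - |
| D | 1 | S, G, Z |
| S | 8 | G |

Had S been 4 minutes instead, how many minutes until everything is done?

17

As given, the longest chain is G→S→E→U = 1+8+3+7 = 19, so the finish is 19 minutes.
Since S is critical, the -4 change carries straight to that chain (now 15 minutes).
The binding chain switches to Z→E→U = 7+3+7 = 17; finish 17 minutes.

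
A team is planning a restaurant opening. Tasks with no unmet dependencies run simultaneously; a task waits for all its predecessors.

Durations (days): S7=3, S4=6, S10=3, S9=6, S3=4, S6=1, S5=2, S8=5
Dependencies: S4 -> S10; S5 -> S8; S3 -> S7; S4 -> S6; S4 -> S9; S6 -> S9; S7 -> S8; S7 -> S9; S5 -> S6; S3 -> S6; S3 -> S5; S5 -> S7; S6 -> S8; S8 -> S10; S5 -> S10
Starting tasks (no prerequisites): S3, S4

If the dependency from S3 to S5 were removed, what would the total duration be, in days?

Original critical path: S3→S5→S7→S8→S10 = 4+2+3+5+3 = 17 ⇒ 17 days.
Without S3→S5, S5's earliest start moves from 4 to 0.
After: S3→S7→S8→S10 = 4+3+5+3 = 15 → 15 days.

15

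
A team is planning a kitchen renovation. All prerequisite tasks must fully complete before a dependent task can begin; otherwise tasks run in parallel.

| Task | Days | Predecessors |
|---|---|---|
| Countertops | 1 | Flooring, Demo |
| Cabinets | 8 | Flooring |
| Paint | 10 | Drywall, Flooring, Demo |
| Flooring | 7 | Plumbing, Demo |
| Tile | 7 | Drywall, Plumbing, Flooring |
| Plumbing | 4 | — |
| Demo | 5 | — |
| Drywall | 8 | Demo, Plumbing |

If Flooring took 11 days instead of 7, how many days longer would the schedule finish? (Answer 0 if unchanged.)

The binding path is Demo→Drywall→Paint = 5+8+10 = 23; finish at 23 days.
Flooring has 1 day of float (longest path through it is 22).
New critical path: Demo→Flooring→Paint = 5+11+10 = 26 ⇒ 26 days.
Change in finish: 26 − 23 = +3 days.

3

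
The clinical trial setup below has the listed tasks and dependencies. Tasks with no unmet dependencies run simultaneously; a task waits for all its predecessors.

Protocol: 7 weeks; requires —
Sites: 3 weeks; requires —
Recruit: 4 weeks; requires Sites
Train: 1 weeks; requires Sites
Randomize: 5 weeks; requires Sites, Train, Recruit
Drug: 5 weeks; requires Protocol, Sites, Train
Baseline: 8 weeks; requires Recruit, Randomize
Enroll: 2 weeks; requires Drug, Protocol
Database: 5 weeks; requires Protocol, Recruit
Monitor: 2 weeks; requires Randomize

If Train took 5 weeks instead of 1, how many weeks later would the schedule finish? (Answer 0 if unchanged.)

The binding path is Sites→Recruit→Randomize→Baseline = 3+4+5+8 = 20; finish at 20 weeks.
Train has 3 weeks of float (longest path through it is 17).
Now Sites→Train→Randomize→Baseline = 3+5+5+8 = 21 is longest, so the finish becomes 21 weeks.
Change in finish: 21 − 20 = +1 weeks.

1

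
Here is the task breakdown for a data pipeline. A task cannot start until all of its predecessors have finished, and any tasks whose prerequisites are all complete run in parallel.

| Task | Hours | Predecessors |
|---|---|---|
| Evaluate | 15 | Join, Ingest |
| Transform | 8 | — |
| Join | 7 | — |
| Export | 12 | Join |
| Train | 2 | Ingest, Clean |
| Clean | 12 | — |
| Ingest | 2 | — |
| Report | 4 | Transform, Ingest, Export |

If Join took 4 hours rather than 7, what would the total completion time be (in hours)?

20

Actual critical path: Join→Export→Report = 7+12+4 = 23 ⇒ 23 hours.
Since Join is critical, the -3 change carries straight to that chain (now 20 hours).
That remains the longest chain; total 20 hours.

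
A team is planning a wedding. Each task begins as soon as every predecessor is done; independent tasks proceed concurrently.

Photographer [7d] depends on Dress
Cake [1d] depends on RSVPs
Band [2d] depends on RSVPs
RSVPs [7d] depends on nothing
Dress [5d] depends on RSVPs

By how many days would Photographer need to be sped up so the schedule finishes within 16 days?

Current finish: 19 days; target: 16.
Photographer is on every critical path, so each day cut from Photographer cuts the finish by one (this holds down to a finish of 13).
Need 19 − 16 = 3 days off Photographer → Photographer becomes 4 days, finish becomes 16.

3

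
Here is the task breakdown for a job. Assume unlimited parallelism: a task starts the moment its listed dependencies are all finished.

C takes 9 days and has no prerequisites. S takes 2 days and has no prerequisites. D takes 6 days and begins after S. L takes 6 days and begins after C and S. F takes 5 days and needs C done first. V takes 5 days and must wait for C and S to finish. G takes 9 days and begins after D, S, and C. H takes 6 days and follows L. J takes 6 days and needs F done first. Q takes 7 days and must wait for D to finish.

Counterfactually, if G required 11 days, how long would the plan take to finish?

21

Actual critical path: C→L→H = 9+6+6 = 21 ⇒ 21 days.
G has 3 days of float (longest path through it is 18).
The critical path is still C→L→H; finish is now 21 days.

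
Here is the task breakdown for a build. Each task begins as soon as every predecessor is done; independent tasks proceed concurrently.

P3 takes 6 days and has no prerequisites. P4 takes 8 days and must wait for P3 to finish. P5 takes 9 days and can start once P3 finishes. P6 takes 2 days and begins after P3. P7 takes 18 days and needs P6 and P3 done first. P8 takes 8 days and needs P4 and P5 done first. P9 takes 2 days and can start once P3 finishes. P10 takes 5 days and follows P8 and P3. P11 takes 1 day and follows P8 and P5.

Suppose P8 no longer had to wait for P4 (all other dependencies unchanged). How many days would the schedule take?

28

Original critical path: P3→P5→P8→P10 = 6+9+8+5 = 28 ⇒ 28 days.
Dropping P4→P8 doesn't change P8's earliest start (15); another predecessor still binds.
The longest chain is now P3→P5→P8→P10 = 6+9+8+5 = 28, so the schedule takes 28 days.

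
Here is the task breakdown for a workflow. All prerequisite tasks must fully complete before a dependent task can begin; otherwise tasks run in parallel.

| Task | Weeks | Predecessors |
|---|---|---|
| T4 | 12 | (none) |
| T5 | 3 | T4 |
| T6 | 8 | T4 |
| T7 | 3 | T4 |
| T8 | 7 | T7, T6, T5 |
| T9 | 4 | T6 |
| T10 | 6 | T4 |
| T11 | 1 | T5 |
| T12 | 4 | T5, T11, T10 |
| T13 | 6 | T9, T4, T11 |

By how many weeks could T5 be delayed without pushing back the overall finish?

8

The longest chain is T4→T6→T9→T13 = 12+8+4+6 = 30; overall finish 30 weeks.
T5 finishes as early as 15 and must finish by 23.
Slack of T5 = 20 − 12 = 8 weeks.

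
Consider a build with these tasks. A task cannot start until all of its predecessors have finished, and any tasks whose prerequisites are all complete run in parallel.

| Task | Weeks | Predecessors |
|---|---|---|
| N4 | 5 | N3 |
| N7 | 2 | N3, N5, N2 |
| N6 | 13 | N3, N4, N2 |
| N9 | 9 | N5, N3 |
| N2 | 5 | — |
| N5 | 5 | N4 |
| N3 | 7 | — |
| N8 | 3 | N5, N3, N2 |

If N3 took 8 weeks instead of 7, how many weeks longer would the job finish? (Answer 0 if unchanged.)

1

The binding path is N3→N4→N5→N9 = 7+5+5+9 = 26; finish at 26 weeks.
N3 is on the critical path; changing it to 8 makes that path 27 weeks.
The critical path is still N3→N4→N5→N9; finish is now 27 weeks.
Change in finish: 27 − 26 = +1 weeks.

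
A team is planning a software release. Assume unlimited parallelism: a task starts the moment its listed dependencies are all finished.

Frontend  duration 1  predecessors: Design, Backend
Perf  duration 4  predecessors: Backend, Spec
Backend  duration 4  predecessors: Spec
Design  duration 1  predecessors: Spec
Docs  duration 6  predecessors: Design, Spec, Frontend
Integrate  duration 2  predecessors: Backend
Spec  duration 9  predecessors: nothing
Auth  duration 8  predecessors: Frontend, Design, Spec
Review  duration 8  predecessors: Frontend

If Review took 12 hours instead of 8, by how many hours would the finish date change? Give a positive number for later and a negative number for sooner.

Actual critical path: Spec→Backend→Frontend→Review = 9+4+1+8 = 22 ⇒ 22 hours.
Since Review is critical, the +4 change carries straight to that chain (now 26 hours).
No other chain overtakes it, so the finish is 26 hours.
Change in finish: 26 − 22 = +4 hours.

4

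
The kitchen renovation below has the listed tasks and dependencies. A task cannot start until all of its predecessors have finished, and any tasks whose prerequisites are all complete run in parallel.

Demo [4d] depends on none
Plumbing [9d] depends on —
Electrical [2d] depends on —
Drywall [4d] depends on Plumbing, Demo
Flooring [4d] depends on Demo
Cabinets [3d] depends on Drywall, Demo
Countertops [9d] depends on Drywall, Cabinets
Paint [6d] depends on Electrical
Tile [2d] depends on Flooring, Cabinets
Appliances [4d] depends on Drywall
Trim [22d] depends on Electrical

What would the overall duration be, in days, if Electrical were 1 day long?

25

Baseline: Plumbing→Drywall→Cabinets→Countertops = 9+4+3+9 = 25 → 25 days.
The longest path through Electrical is only 24 days, so Electrical has float 1.
The critical path is still Plumbing→Drywall→Cabinets→Countertops; finish is now 25 days.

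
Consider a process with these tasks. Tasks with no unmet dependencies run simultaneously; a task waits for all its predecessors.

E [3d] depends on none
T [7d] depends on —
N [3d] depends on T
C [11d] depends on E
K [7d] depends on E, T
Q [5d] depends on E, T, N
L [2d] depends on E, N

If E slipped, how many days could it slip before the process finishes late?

T→N→Q = 7+3+5 = 15 sets the makespan at 15 days.
E finishes as early as 3 and must finish by 4.
So E can slip 4 − 3 = 1 day.

1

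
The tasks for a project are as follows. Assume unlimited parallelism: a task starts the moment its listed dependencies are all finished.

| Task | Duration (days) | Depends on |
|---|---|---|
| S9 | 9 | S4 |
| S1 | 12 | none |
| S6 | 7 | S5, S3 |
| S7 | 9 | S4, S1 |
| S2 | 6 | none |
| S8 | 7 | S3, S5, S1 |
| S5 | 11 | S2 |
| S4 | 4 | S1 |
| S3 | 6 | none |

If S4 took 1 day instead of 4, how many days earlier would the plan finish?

1

Baseline: S1→S4→S7 = 12+4+9 = 25 → 25 days.
Since S4 is critical, the -3 change carries straight to that chain (now 22 days).
The binding chain switches to S2→S5→S6 = 6+11+7 = 24; finish 24 days.
Change in finish: 24 − 25 = -1 days.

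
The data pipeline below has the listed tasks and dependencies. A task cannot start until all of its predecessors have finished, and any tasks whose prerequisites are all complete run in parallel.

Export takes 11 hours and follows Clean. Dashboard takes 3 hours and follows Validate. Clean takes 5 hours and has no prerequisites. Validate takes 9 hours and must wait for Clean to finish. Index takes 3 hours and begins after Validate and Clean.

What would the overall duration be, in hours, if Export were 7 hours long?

Baseline: Clean→Validate→Index = 5+9+3 = 17 → 17 hours.
Export is off the critical path — its longest chain is 16 hours, giving 1 of slack.
The critical path is still Clean→Validate→Index; finish is now 17 hours.

17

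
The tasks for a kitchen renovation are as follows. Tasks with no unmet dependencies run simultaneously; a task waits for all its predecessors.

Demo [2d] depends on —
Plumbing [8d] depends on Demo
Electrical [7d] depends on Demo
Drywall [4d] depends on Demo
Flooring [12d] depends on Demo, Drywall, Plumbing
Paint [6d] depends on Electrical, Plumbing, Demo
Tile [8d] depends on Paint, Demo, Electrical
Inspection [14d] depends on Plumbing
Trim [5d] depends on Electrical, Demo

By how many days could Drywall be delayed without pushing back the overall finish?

6

Demo→Plumbing→Paint→Tile = 2+8+6+8 = 24 sets the makespan at 24 days.
Drywall finishes as early as 6 and must finish by 12.
Float = 24 − 18 = 6.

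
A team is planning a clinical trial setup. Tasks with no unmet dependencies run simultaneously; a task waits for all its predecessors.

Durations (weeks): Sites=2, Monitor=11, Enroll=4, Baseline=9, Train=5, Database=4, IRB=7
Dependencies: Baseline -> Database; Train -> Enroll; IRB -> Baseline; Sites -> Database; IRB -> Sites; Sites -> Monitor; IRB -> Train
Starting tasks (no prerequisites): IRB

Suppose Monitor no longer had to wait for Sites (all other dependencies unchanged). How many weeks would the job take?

With the dependency in place, IRB→Sites→Monitor = 7+2+11 = 20 sets the finish at 20 weeks.
Without Sites→Monitor, Monitor's earliest start moves from 9 to 0.
After: IRB→Baseline→Database = 7+9+4 = 20 → 20 weeks.

20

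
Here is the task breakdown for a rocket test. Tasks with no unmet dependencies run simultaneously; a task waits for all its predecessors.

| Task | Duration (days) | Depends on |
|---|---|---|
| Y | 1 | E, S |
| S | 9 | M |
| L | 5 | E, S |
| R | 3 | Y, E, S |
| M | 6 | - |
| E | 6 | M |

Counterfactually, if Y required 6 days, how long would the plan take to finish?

Actual critical path: M→S→L = 6+9+5 = 20 ⇒ 20 days.
Y is off the critical path — its longest chain is 19 days, giving 1 of slack.
New critical path: M→S→Y→R = 6+9+6+3 = 24 ⇒ 24 days.

24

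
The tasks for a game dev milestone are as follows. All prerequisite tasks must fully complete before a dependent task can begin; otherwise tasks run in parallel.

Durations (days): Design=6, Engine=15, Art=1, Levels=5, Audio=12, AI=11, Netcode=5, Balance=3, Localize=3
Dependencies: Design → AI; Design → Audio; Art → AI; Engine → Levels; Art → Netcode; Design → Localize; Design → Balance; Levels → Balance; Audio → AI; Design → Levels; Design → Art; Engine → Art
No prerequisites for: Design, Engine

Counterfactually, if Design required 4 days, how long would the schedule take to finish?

The binding path is Design→Audio→AI = 6+12+11 = 29; finish at 29 days.
Design lies on that path, so at 4 days the path becomes 27 days.
That remains the longest chain; total 27 days.

27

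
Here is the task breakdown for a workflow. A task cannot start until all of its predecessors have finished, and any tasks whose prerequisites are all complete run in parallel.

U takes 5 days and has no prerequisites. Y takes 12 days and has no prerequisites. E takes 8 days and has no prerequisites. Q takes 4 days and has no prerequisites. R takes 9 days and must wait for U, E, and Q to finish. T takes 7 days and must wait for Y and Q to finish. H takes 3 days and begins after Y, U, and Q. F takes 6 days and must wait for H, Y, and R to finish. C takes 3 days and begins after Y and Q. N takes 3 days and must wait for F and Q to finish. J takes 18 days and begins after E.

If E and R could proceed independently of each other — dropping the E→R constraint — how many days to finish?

Before: longest chain E→R→F→N = 8+9+6+3 = 26, finish 26.
Without E→R, R's earliest start moves from 8 to 5.
After: E→J = 8+18 = 26 → 26 days.

26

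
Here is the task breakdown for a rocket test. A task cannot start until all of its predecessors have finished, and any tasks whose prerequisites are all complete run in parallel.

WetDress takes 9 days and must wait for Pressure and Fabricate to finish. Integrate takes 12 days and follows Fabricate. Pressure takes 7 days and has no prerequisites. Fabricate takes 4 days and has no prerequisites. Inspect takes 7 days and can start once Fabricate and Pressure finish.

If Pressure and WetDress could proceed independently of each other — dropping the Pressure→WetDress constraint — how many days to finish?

16

Original critical path: Fabricate→Integrate = 4+12 = 16 ⇒ 16 days.
Without Pressure→WetDress, WetDress's earliest start moves from 7 to 4.
After: Fabricate→Integrate = 4+12 = 16 → 16 days.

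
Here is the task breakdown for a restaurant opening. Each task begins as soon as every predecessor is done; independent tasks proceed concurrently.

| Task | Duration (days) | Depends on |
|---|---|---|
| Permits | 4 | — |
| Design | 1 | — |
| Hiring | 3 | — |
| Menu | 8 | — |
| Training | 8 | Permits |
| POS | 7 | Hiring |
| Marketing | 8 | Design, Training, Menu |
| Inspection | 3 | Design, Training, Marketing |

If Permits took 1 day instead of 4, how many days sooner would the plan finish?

Critical path before the change: Permits→Training→Marketing→Inspection = 4+8+8+3 = 23 giving 23 days.
Permits lies on that path, so at 1 day the path becomes 20 days.
The critical path is still Permits→Training→Marketing→Inspection; finish is now 20 days.
Change in finish: 20 − 23 = -3 days.

3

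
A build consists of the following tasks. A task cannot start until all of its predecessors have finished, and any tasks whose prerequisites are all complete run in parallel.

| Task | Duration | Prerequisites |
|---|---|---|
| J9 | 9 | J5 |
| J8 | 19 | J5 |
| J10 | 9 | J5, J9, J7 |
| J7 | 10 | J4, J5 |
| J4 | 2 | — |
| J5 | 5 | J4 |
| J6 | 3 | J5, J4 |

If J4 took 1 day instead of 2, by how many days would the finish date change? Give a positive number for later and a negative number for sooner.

As given, the longest chain is J4→J5→J7→J10 = 2+5+10+9 = 26, so the finish is 26 days.
J4 lies on that path, so at 1 day the path becomes 25 days.
The critical path is still J4→J5→J7→J10; finish is now 25 days.
Change in finish: 25 − 26 = -1 days.

-1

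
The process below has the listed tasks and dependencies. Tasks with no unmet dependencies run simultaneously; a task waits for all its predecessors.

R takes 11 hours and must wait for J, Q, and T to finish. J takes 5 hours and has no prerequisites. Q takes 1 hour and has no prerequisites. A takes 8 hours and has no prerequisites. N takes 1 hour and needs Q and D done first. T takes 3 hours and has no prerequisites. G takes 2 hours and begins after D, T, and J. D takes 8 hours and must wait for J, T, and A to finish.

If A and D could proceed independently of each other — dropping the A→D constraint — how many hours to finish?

16

Original critical path: A→D→G = 8+8+2 = 18 ⇒ 18 hours.
Without A→D, D's earliest start moves from 8 to 5.
The longest chain is now J→R = 5+11 = 16, so the project takes 16 hours.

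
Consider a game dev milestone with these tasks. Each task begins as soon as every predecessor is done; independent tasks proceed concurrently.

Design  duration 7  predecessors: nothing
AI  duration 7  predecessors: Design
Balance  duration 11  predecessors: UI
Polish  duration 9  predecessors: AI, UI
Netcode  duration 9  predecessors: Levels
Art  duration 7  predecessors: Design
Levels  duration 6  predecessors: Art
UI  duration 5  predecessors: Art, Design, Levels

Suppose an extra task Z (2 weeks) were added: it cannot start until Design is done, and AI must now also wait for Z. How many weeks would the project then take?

36

Originally the project takes 36 weeks.
With Z inserted, AI now waits for max(Design, Z).
New critical path: Design→Art→Levels→UI→Balance = 7+7+6+5+11 = 36 ⇒ 36 weeks.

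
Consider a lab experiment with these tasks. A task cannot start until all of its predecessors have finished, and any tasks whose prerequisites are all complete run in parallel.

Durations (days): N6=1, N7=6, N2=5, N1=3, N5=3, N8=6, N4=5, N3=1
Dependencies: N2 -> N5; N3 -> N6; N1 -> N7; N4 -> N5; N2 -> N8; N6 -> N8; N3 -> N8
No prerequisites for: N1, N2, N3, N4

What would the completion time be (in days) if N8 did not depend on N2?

9

With the dependency in place, N2→N8 = 5+6 = 11 sets the finish at 11 days.
Without N2→N8, N8's earliest start moves from 5 to 2.
The longest chain is now N1→N7 = 3+6 = 9, so the lab experiment takes 9 days.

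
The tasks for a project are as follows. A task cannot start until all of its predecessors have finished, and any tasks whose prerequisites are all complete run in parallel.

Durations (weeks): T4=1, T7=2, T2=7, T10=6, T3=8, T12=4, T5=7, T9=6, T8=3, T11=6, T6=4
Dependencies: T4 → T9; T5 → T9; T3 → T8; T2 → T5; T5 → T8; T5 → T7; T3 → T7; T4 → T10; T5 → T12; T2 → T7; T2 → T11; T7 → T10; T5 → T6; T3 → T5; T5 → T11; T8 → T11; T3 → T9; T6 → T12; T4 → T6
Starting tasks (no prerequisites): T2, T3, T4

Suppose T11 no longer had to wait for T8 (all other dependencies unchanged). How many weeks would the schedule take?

23

With the dependency in place, T3→T5→T8→T11 = 8+7+3+6 = 24 sets the finish at 24 weeks.
Without T8→T11, T11's earliest start moves from 18 to 15.
The longest chain is now T3→T5→T6→T12 = 8+7+4+4 = 23, so the schedule takes 23 weeks.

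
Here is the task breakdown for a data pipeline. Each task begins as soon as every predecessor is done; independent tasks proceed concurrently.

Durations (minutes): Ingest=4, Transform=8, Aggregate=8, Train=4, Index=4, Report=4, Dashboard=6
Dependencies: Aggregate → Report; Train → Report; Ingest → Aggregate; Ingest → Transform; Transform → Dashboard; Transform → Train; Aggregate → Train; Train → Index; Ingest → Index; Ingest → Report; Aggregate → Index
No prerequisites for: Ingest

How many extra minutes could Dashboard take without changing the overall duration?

Ingest→Transform→Train→Index = 4+8+4+4 = 20 sets the makespan at 20 minutes.
Longest path through Dashboard: 18 minutes (earliest finish 18, latest finish 20).
So Dashboard can slip 20 − 18 = 2 minutes.

2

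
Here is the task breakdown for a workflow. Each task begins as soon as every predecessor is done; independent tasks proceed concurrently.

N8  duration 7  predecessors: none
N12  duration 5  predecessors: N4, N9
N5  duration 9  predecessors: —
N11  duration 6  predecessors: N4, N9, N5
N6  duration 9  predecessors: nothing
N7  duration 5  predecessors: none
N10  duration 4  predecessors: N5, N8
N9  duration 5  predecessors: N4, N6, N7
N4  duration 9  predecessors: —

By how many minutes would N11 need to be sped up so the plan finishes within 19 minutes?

1

Current finish: 20 minutes; target: 19.
N11 is on every critical path, so each minute cut from N11 cuts the finish by one (this holds down to a finish of 19).
Need 20 − 19 = 1 minute off N11 → N11 becomes 5 minutes, finish becomes 19.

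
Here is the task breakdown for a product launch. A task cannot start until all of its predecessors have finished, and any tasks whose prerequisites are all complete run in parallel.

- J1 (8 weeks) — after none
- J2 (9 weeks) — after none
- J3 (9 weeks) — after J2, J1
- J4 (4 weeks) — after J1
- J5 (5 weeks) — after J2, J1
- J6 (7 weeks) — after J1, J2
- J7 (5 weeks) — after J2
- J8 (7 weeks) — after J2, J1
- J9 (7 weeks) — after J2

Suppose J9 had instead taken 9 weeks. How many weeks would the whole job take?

18

The binding path is J2→J3 = 9+9 = 18; finish at 18 weeks.
The longest path through J9 is only 16 weeks, so J9 has float 2.
The critical path is still J2→J3; finish is now 18 weeks.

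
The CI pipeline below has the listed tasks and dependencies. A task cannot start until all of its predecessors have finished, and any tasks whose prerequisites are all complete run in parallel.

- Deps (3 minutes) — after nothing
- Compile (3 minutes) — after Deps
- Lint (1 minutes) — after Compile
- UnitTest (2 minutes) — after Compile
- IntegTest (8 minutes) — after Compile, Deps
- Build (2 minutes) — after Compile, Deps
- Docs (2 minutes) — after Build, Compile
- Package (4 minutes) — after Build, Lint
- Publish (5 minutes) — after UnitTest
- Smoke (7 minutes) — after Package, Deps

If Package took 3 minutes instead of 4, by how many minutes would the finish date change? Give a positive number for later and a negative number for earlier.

As given, the longest chain is Deps→Compile→Build→Package→Smoke = 3+3+2+4+7 = 19, so the finish is 19 minutes.
Since Package is critical, the -1 change carries straight to that chain (now 18 minutes).
The critical path is still Deps→Compile→Build→Package→Smoke; finish is now 18 minutes.
Change in finish: 18 − 19 = -1 minutes.

-1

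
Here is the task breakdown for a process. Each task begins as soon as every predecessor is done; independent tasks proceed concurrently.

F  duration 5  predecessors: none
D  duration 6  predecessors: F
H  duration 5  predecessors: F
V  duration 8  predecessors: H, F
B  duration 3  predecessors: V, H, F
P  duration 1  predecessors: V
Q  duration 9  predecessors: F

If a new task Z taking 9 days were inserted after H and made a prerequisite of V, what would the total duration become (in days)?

30

Originally the schedule takes 21 days.
With Z inserted, V now waits for max(H, F, Z).
New critical path: F→H→Z→V→B = 5+5+9+8+3 = 30 ⇒ 30 days.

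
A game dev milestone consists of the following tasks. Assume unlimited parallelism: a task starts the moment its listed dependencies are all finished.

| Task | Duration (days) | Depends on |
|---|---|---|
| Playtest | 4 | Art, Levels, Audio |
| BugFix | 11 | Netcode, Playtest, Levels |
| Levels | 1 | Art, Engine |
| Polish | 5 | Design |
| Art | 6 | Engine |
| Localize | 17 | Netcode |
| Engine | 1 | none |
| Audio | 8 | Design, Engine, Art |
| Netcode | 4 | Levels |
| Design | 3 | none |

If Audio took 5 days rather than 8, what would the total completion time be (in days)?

29

Actual critical path: Engine→Art→Audio→Playtest→BugFix = 1+6+8+4+11 = 30 ⇒ 30 days.
Audio is on the critical path; changing it to 5 makes that path 27 days.
New critical path: Engine→Art→Levels→Netcode→Localize = 1+6+1+4+17 = 29 ⇒ 29 days.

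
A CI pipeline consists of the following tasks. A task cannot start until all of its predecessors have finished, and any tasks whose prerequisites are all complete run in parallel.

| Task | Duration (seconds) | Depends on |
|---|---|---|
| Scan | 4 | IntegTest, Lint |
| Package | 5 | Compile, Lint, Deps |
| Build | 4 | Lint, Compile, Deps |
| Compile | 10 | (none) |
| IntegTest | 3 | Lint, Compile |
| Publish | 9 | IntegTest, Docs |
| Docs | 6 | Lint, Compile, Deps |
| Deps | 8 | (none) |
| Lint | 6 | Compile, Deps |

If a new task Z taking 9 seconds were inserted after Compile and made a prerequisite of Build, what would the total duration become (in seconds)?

31

Originally the CI pipeline takes 31 seconds.
With Z inserted, Build now waits for max(Lint, Compile, Deps, Z).
New critical path: Compile→Lint→Docs→Publish = 10+6+6+9 = 31 ⇒ 31 seconds.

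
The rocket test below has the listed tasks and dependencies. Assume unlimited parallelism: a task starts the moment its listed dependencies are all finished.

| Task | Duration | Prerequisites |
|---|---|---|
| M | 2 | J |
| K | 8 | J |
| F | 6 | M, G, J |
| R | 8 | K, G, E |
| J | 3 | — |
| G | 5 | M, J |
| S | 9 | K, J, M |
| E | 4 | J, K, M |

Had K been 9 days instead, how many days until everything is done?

As given, the longest chain is J→K→E→R = 3+8+4+8 = 23, so the finish is 23 days.
K is on the critical path; changing it to 9 makes that path 24 days.
The critical path is still J→K→E→R; finish is now 24 days.

24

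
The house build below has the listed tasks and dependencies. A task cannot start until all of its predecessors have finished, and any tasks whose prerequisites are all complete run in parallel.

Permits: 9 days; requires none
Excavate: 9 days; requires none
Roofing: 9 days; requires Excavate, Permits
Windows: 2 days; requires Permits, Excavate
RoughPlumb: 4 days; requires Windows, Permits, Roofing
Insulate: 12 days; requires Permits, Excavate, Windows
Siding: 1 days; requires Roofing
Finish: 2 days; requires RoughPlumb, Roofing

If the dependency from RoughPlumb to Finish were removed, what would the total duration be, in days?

23

Before: longest chain Permits→Roofing→RoughPlumb→Finish = 9+9+4+2 = 24, finish 24.
Without RoughPlumb→Finish, Finish's earliest start moves from 22 to 18.
After: Permits→Windows→Insulate = 9+2+12 = 23 → 23 days.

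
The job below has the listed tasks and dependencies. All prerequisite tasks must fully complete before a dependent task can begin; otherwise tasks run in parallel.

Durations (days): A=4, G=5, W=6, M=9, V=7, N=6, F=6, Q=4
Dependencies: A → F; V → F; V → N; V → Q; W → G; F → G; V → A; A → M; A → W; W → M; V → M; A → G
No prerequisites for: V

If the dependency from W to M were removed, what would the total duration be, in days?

22

Original critical path: V→A→W→M = 7+4+6+9 = 26 ⇒ 26 days.
Without W→M, M's earliest start moves from 17 to 11.
The longest chain is now V→A→W→G = 7+4+6+5 = 22, so the schedule takes 22 days.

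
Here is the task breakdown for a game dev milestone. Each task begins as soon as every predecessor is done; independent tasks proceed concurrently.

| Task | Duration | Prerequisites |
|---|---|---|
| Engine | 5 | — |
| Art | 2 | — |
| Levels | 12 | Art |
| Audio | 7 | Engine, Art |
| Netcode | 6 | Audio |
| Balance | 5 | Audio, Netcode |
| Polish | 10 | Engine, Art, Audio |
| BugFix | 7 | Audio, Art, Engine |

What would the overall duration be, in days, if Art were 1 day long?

As given, the longest chain is Engine→Audio→Netcode→Balance = 5+7+6+5 = 23, so the finish is 23 days.
The longest path through Art is only 20 days, so Art has float 3.
No other chain overtakes it, so the finish is 23 days.

23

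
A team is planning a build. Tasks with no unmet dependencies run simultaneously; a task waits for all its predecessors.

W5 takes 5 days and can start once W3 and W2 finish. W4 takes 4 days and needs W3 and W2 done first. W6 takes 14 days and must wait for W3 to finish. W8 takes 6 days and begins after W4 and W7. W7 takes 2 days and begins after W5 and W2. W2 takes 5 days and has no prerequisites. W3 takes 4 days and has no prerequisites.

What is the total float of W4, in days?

W2→W5→W7→W8 = 5+5+2+6 = 18 sets the makespan at 18 days.
W4 finishes as early as 9 and must finish by 12.
Float = 18 − 15 = 3.

3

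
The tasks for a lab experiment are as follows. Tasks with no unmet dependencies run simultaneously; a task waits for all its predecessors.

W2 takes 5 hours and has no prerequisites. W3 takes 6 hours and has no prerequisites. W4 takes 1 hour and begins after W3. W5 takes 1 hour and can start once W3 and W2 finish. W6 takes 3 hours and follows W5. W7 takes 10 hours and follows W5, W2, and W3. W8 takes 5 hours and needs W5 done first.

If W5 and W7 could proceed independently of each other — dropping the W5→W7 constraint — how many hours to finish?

16

With the dependency in place, W3→W5→W7 = 6+1+10 = 17 sets the finish at 17 hours.
Without W5→W7, W7's earliest start moves from 7 to 6.
The longest chain is now W3→W7 = 6+10 = 16, so the schedule takes 16 hours.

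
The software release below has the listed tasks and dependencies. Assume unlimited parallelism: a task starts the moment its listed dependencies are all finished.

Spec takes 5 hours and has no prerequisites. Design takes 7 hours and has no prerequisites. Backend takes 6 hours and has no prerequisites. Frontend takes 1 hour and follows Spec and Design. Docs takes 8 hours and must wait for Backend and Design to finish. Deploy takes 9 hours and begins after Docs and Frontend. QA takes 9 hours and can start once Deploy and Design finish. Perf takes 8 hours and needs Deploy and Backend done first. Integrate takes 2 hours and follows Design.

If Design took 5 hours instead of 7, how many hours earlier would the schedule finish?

1

The binding path is Design→Docs→Deploy→QA = 7+8+9+9 = 33; finish at 33 hours.
Since Design is critical, the -2 change carries straight to that chain (now 31 hours).
The binding chain switches to Backend→Docs→Deploy→QA = 6+8+9+9 = 32; finish 32 hours.
Change in finish: 32 − 33 = -1 hours.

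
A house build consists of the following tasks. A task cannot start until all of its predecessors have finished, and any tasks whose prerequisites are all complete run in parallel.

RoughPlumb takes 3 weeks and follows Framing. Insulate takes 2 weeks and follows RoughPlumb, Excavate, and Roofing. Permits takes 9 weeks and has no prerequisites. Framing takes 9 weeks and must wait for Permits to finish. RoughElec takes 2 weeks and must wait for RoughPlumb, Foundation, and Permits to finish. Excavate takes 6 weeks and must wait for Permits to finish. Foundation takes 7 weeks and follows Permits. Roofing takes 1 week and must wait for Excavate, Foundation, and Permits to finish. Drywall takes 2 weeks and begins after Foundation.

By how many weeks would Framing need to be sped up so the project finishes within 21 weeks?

Current finish: 23 weeks; target: 21.
Framing is on every critical path, so each week cut from Framing cuts the finish by one (this holds down to a finish of 19).
Need 23 − 21 = 2 weeks off Framing → Framing becomes 7 weeks, finish becomes 21.

2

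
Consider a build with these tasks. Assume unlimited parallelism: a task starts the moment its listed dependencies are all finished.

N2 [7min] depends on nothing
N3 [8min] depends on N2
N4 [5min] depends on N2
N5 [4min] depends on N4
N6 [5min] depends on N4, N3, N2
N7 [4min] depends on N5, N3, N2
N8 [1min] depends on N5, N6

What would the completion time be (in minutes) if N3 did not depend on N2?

20

With the dependency in place, N2→N3→N6→N8 = 7+8+5+1 = 21 sets the finish at 21 minutes.
Without N2→N3, N3's earliest start moves from 7 to 0.
New critical path: N2→N4→N5→N7 = 7+5+4+4 = 20 ⇒ 20 minutes.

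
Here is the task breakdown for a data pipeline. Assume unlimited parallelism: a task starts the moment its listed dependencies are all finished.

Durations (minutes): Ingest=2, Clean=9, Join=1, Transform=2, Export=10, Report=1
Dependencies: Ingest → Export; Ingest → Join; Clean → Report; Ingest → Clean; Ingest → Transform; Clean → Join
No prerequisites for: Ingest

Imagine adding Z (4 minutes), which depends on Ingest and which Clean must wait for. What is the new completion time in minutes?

16

Originally the plan takes 12 minutes.
With Z inserted, Clean now waits for max(Ingest, Z).
New critical path: Ingest→Z→Clean→Join = 2+4+9+1 = 16 ⇒ 16 minutes.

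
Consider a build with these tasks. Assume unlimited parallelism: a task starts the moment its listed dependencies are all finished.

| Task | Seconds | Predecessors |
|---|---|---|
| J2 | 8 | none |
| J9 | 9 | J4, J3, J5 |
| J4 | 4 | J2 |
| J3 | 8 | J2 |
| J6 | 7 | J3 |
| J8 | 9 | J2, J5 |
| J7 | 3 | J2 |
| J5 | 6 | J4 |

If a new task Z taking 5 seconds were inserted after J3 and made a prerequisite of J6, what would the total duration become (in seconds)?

Originally the project takes 27 seconds.
With Z inserted, J6 now waits for max(J3, Z).
New critical path: J2→J3→Z→J6 = 8+8+5+7 = 28 ⇒ 28 seconds.

28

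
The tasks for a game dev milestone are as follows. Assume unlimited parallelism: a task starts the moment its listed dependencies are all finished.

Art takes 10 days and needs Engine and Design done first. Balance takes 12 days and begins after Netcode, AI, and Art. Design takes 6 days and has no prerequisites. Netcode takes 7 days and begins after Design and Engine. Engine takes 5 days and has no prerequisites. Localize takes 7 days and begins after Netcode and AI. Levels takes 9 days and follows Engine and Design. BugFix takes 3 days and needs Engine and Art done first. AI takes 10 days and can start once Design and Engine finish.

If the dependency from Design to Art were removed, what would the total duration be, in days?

28

With the dependency in place, Design→Art→Balance = 6+10+12 = 28 sets the finish at 28 days.
Without Design→Art, Art's earliest start moves from 6 to 5.
New critical path: Design→AI→Balance = 6+10+12 = 28 ⇒ 28 days.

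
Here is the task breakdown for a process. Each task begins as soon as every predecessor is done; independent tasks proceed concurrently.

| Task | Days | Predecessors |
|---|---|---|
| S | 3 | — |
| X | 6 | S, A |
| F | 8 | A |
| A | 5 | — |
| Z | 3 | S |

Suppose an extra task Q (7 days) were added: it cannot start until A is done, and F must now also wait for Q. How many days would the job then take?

20

Originally the job takes 13 days.
With Q inserted, F now waits for max(A, Q).
New critical path: A→Q→F = 5+7+8 = 20 ⇒ 20 days.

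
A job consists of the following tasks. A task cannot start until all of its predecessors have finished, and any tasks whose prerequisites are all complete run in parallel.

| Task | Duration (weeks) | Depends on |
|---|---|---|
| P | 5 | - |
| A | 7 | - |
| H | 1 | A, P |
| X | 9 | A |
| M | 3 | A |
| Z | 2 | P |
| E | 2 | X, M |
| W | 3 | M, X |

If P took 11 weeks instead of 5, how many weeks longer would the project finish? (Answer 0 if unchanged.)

0

Baseline: A→X→W = 7+9+3 = 19 → 19 weeks.
P is off the critical path — its longest chain is 7 weeks, giving 12 of slack.
The critical path is still A→X→W; finish is now 19 weeks.
Change in finish: 19 − 19 = +0 weeks.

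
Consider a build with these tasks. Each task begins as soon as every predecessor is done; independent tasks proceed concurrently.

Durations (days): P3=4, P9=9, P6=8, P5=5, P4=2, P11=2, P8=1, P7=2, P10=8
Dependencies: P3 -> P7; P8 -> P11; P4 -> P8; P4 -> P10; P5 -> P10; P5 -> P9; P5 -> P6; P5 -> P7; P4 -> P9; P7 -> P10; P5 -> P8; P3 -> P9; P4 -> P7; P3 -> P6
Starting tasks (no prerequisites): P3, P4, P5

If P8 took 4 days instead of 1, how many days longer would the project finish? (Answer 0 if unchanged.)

0

As given, the longest chain is P5→P7→P10 = 5+2+8 = 15, so the finish is 15 days.
P8 has 7 days of float (longest path through it is 8).
The critical path is still P5→P7→P10; finish is now 15 days.
Change in finish: 15 − 15 = +0 days.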